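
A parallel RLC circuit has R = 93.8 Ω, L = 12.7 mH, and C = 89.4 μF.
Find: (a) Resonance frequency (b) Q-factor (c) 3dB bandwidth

Step 1 — Resonance: ω₀ = 1/√(LC) = 1/√(0.0127·8.94e-05) = 938.5 rad/s.
Step 2 — f₀ = ω₀/(2π) = 149.4 Hz.
Step 3 — Parallel Q: Q = R/(ω₀L) = 93.8/(938.5·0.0127) = 7.87.
Step 4 — Bandwidth: Δω = ω₀/Q = 119.3 rad/s; BW = Δω/(2π) = 18.98 Hz.

(a) f₀ = 149.4 Hz  (b) Q = 7.87  (c) BW = 18.98 Hz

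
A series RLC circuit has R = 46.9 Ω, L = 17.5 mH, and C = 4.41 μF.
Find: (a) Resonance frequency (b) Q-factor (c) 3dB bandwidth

Step 1 — Resonance condition Im(Z)=0 gives ω₀ = 1/√(LC).
Step 2 — ω₀ = 1/√(0.0175·4.41e-06) = 3600 rad/s.
Step 3 — f₀ = ω₀/(2π) = 572.9 Hz.
Step 4 — Series Q: Q = ω₀L/R = 3600·0.0175/46.9 = 1.343.
Step 5 — 3dB bandwidth: Δω = ω₀/Q = 2680 rad/s; BW = Δω/(2π) = 426.5 Hz.

(a) f₀ = 572.9 Hz  (b) Q = 1.343  (c) BW = 426.5 Hz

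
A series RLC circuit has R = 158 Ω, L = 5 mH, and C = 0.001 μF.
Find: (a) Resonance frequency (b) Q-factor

Step 1 — Resonance condition Im(Z)=0 gives ω₀ = 1/√(LC).
Step 2 — ω₀ = 1/√(0.005·1e-09) = 4.472e+05 rad/s.
Step 3 — f₀ = ω₀/(2π) = 7.118e+04 Hz.
Step 4 — Series Q: Q = ω₀L/R = 4.472e+05·0.005/158 = 14.15.

(a) f₀ = 7.118e+04 Hz  (b) Q = 14.15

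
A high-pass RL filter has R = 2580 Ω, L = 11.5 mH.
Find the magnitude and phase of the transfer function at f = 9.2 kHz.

Step 1 — Angular frequency: ω = 2π·9200 = 5.781e+04 rad/s.
Step 2 — Transfer function: H(jω) = jωL/(R + jωL).
Step 3 — Numerator jωL = j·664.8; denominator R + jωL = 2580 + j664.8.
Step 4 — H = 0.06226 + j0.2416.
Step 5 — Magnitude: |H| = 0.2495 (-12.1 dB); phase: φ = 75.6°.

|H| = 0.2495 (-12.1 dB), φ = 75.6°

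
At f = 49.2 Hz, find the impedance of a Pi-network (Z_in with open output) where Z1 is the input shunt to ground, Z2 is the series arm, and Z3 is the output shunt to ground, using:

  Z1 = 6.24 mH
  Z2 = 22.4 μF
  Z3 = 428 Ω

Step 1 — Angular frequency: ω = 2π·f = 2π·49.2 = 309.1 rad/s.
Step 2 — Component impedances:
  Z1: Z = jωL = j·309.1·0.00624 = 0 + j1.929 Ω
  Z2: Z = 1/(jωC) = -j/(ω·C) = 0 - j144.4 Ω
  Z3: Z = R = 428 Ω
Step 3 — With open output, the series arm Z2 and the output shunt Z3 appear in series to ground: Z2 + Z3 = 428 - j144.4 Ω.
Step 4 — Parallel with input shunt Z1: Z_in = Z1 || (Z2 + Z3) = 0.007827 + j1.932 Ω = 1.932∠89.8° Ω.

Z = 0.007827 + j1.932 Ω = 1.932∠89.8° Ω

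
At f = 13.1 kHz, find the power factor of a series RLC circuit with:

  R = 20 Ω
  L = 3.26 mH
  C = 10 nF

Step 1 — Angular frequency: ω = 2π·f = 2π·1.31e+04 = 8.231e+04 rad/s.
Step 2 — Component impedances:
  R: Z = R = 20 Ω
  L: Z = jωL = j·8.231e+04·0.00326 = 0 + j268.3 Ω
  C: Z = 1/(jωC) = -j/(ω·C) = 0 - j1215 Ω
Step 3 — Series combination: Z_total = R + L + C = 20 - j946.6 Ω = 946.8∠-88.8° Ω.
Step 4 — Power factor: PF = cos(φ) = Re(Z)/|Z| = 20/946.8 = 0.02112.
Step 5 — Type: Im(Z) = -946.6 ⇒ leading (phase φ = -88.8°).

PF = 0.02112 (leading, φ = -88.8°)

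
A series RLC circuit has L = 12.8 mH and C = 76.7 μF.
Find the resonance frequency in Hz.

Step 1 — Resonance condition Im(Z)=0 gives ω₀ = 1/√(LC).
Step 2 — ω₀ = 1/√(0.0128·7.67e-05) = 1009 rad/s.
Step 3 — f₀ = ω₀/(2π) = 160.6 Hz.

f₀ = 160.6 Hz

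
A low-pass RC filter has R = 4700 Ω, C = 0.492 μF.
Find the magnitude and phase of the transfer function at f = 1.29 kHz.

Step 1 — Angular frequency: ω = 2π·1290 = 8105 rad/s.
Step 2 — Transfer function: H(jω) = 1/(1 + jωRC).
Step 3 — Denominator: 1 + jωRC = 1 + j·8105·4700·4.92e-07 = 1 + j18.74.
Step 4 — H = 0.002839 - j0.0532.
Step 5 — Magnitude: |H| = 0.05328 (-25.5 dB); phase: φ = -86.9°.

|H| = 0.05328 (-25.5 dB), φ = -86.9°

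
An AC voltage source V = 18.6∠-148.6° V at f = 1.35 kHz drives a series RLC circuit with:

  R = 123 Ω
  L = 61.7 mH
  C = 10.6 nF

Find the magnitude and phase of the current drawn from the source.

Step 1 — Angular frequency: ω = 2π·f = 2π·1350 = 8482 rad/s.
Step 2 — Component impedances:
  R: Z = R = 123 Ω
  L: Z = jωL = j·8482·0.0617 = 0 + j523.4 Ω
  C: Z = 1/(jωC) = -j/(ω·C) = 0 - j1.112e+04 Ω
Step 3 — Series combination: Z_total = R + L + C = 123 - j1.06e+04 Ω = 1.06e+04∠-89.3° Ω.
Step 4 — Source phasor: V = 18.6∠-148.6° V = -15.88 - j9.691 V.
Step 5 — Ohm's law: I = V / Z_total = (-15.88 - j9.691) / (123 - j1.06e+04) = 0.0008968 - j0.001508 A.
Step 6 — Convert to polar: |I| = 0.001755 A, ∠I = -59.3°.

I = 0.001755∠-59.3° A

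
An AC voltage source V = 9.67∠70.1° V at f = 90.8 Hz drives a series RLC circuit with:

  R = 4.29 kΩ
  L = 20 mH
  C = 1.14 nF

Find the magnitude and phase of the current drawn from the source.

Step 1 — Angular frequency: ω = 2π·f = 2π·90.8 = 570.5 rad/s.
Step 2 — Component impedances:
  R: Z = R = 4290 Ω
  L: Z = jωL = j·570.5·0.02 = 0 + j11.41 Ω
  C: Z = 1/(jωC) = -j/(ω·C) = 0 - j1.538e+06 Ω
Step 3 — Series combination: Z_total = R + L + C = 4290 - j1.538e+06 Ω = 1.538e+06∠-89.8° Ω.
Step 4 — Source phasor: V = 9.67∠70.1° V = 3.291 + j9.093 V.
Step 5 — Ohm's law: I = V / Z_total = (3.291 + j9.093) / (4290 - j1.538e+06) = -5.908e-06 + j2.157e-06 A.
Step 6 — Convert to polar: |I| = 6.289e-06 A, ∠I = 159.9°.

I = 6.289e-06∠159.9° A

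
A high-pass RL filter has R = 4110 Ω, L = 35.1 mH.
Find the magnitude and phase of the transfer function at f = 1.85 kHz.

Step 1 — Angular frequency: ω = 2π·1850 = 1.162e+04 rad/s.
Step 2 — Transfer function: H(jω) = jωL/(R + jωL).
Step 3 — Numerator jωL = j·408; denominator R + jωL = 4110 + j408.
Step 4 — H = 0.009758 + j0.0983.
Step 5 — Magnitude: |H| = 0.09878 (-20.1 dB); phase: φ = 84.3°.

|H| = 0.09878 (-20.1 dB), φ = 84.3°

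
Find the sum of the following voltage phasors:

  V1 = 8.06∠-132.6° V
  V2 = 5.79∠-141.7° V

Step 1 — Convert each phasor to rectangular form:
  V1 = 8.06·(cos(-132.6°) + j·sin(-132.6°)) = -5.456 - j5.933 V
  V2 = 5.79·(cos(-141.7°) + j·sin(-141.7°)) = -4.544 - j3.589 V
Step 2 — Sum components: V_total = -9.999 - j9.521 V.
Step 3 — Convert to polar: |V_total| = 13.81 V, ∠V_total = -136.4°.

V_total = 13.81∠-136.4° V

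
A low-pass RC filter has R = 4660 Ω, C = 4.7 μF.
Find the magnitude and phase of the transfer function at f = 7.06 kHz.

Step 1 — Angular frequency: ω = 2π·7060 = 4.436e+04 rad/s.
Step 2 — Transfer function: H(jω) = 1/(1 + jωRC).
Step 3 — Denominator: 1 + jωRC = 1 + j·4.436e+04·4660·4.7e-06 = 1 + j971.6.
Step 4 — H = 1.059e-06 - j0.001029.
Step 5 — Magnitude: |H| = 0.001029 (-59.7 dB); phase: φ = -89.9°.

|H| = 0.001029 (-59.7 dB), φ = -89.9°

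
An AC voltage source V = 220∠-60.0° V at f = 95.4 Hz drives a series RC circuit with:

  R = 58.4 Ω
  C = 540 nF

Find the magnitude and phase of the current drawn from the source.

Step 1 — Angular frequency: ω = 2π·f = 2π·95.4 = 599.4 rad/s.
Step 2 — Component impedances:
  R: Z = R = 58.4 Ω
  C: Z = 1/(jωC) = -j/(ω·C) = 0 - j3089 Ω
Step 3 — Series combination: Z_total = R + C = 58.4 - j3089 Ω = 3090∠-88.9° Ω.
Step 4 — Source phasor: V = 220∠-60.0° V = 110 - j190.5 V.
Step 5 — Ohm's law: I = V / Z_total = (110 - j190.5) / (58.4 - j3089) = 0.06232 + j0.03443 A.
Step 6 — Convert to polar: |I| = 0.0712 A, ∠I = 28.9°.

I = 0.0712∠28.9° A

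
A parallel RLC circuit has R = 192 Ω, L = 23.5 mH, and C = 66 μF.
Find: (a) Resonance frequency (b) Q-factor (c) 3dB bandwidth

Step 1 — Resonance: ω₀ = 1/√(LC) = 1/√(0.0235·6.6e-05) = 803 rad/s.
Step 2 — f₀ = ω₀/(2π) = 127.8 Hz.
Step 3 — Parallel Q: Q = R/(ω₀L) = 192/(803·0.0235) = 10.18.
Step 4 — Bandwidth: Δω = ω₀/Q = 78.91 rad/s; BW = Δω/(2π) = 12.56 Hz.

(a) f₀ = 127.8 Hz  (b) Q = 10.18  (c) BW = 12.56 Hz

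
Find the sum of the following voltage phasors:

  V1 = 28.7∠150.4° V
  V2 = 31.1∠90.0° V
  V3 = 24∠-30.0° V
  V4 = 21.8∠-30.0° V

Step 1 — Convert each phasor to rectangular form:
  V1 = 28.7·(cos(150.4°) + j·sin(150.4°)) = -24.95 + j14.18 V
  V2 = 31.1·(cos(90.0°) + j·sin(90.0°)) = 0 + j31.1 V
  V3 = 24·(cos(-30.0°) + j·sin(-30.0°)) = 20.78 - j12 V
  V4 = 21.8·(cos(-30.0°) + j·sin(-30.0°)) = 18.88 - j10.9 V
Step 2 — Sum components: V_total = 14.71 + j22.38 V.
Step 3 — Convert to polar: |V_total| = 26.78 V, ∠V_total = 56.7°.

V_total = 26.78∠56.7° V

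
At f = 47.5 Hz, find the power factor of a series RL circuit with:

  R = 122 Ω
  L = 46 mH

Step 1 — Angular frequency: ω = 2π·f = 2π·47.5 = 298.5 rad/s.
Step 2 — Component impedances:
  R: Z = R = 122 Ω
  L: Z = jωL = j·298.5·0.046 = 0 + j13.73 Ω
Step 3 — Series combination: Z_total = R + L = 122 + j13.73 Ω = 122.8∠6.4° Ω.
Step 4 — Power factor: PF = cos(φ) = Re(Z)/|Z| = 122/122.77 = 0.9937.
Step 5 — Type: Im(Z) = 13.73 ⇒ lagging (phase φ = 6.4°).

PF = 0.9937 (lagging, φ = 6.4°)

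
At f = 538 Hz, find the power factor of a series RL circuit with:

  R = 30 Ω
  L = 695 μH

Step 1 — Angular frequency: ω = 2π·f = 2π·538 = 3380 rad/s.
Step 2 — Component impedances:
  R: Z = R = 30 Ω
  L: Z = jωL = j·3380·0.000695 = 0 + j2.349 Ω
Step 3 — Series combination: Z_total = R + L = 30 + j2.349 Ω = 30.09∠4.5° Ω.
Step 4 — Power factor: PF = cos(φ) = Re(Z)/|Z| = 30/30.092 = 0.9969.
Step 5 — Type: Im(Z) = 2.349 ⇒ lagging (phase φ = 4.5°).

PF = 0.9969 (lagging, φ = 4.5°)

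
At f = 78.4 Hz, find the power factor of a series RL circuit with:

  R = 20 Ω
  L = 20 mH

Step 1 — Angular frequency: ω = 2π·f = 2π·78.4 = 492.6 rad/s.
Step 2 — Component impedances:
  R: Z = R = 20 Ω
  L: Z = jωL = j·492.6·0.02 = 0 + j9.852 Ω
Step 3 — Series combination: Z_total = R + L = 20 + j9.852 Ω = 22.29∠26.2° Ω.
Step 4 — Power factor: PF = cos(φ) = Re(Z)/|Z| = 20/22.295 = 0.8971.
Step 5 — Type: Im(Z) = 9.852 ⇒ lagging (phase φ = 26.2°).

PF = 0.8971 (lagging, φ = 26.2°)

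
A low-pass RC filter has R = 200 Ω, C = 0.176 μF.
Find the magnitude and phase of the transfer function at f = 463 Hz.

Step 1 — Angular frequency: ω = 2π·463 = 2909 rad/s.
Step 2 — Transfer function: H(jω) = 1/(1 + jωRC).
Step 3 — Denominator: 1 + jωRC = 1 + j·2909·200·1.76e-07 = 1 + j0.1024.
Step 4 — H = 0.9896 - j0.1013.
Step 5 — Magnitude: |H| = 0.9948 (-0.0 dB); phase: φ = -5.8°.

|H| = 0.9948 (-0.0 dB), φ = -5.8°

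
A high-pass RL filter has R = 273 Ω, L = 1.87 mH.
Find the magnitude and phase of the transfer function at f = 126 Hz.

Step 1 — Angular frequency: ω = 2π·126 = 791.7 rad/s.
Step 2 — Transfer function: H(jω) = jωL/(R + jωL).
Step 3 — Numerator jωL = j·1.48; denominator R + jωL = 273 + j1.48.
Step 4 — H = 2.941e-05 + j0.005423.
Step 5 — Magnitude: |H| = 0.005423 (-45.3 dB); phase: φ = 89.7°.

|H| = 0.005423 (-45.3 dB), φ = 89.7°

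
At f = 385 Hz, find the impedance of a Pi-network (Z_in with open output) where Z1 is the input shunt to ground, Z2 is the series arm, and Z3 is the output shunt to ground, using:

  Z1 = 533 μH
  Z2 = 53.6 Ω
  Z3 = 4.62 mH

Step 1 — Angular frequency: ω = 2π·f = 2π·385 = 2419 rad/s.
Step 2 — Component impedances:
  Z1: Z = jωL = j·2419·0.000533 = 0 + j1.289 Ω
  Z2: Z = R = 53.6 Ω
  Z3: Z = jωL = j·2419·0.00462 = 0 + j11.18 Ω
Step 3 — With open output, the series arm Z2 and the output shunt Z3 appear in series to ground: Z2 + Z3 = 53.6 + j11.18 Ω.
Step 4 — Parallel with input shunt Z1: Z_in = Z1 || (Z2 + Z3) = 0.02942 + j1.282 Ω = 1.283∠88.7° Ω.

Z = 0.02942 + j1.282 Ω = 1.283∠88.7° Ω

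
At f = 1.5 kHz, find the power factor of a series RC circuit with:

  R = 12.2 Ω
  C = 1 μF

Step 1 — Angular frequency: ω = 2π·f = 2π·1500 = 9425 rad/s.
Step 2 — Component impedances:
  R: Z = R = 12.2 Ω
  C: Z = 1/(jωC) = -j/(ω·C) = 0 - j106.1 Ω
Step 3 — Series combination: Z_total = R + C = 12.2 - j106.1 Ω = 106.8∠-83.4° Ω.
Step 4 — Power factor: PF = cos(φ) = Re(Z)/|Z| = 12.2/106.8 = 0.1142.
Step 5 — Type: Im(Z) = -106.1 ⇒ leading (phase φ = -83.4°).

PF = 0.1142 (leading, φ = -83.4°)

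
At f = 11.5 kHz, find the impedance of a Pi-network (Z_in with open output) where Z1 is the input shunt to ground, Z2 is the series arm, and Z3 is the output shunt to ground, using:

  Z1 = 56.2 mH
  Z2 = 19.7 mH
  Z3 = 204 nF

Step 1 — Angular frequency: ω = 2π·f = 2π·1.15e+04 = 7.226e+04 rad/s.
Step 2 — Component impedances:
  Z1: Z = jωL = j·7.226e+04·0.0562 = 0 + j4061 Ω
  Z2: Z = jωL = j·7.226e+04·0.0197 = 0 + j1423 Ω
  Z3: Z = 1/(jωC) = -j/(ω·C) = 0 - j67.84 Ω
Step 3 — With open output, the series arm Z2 and the output shunt Z3 appear in series to ground: Z2 + Z3 = 0 + j1356 Ω.
Step 4 — Parallel with input shunt Z1: Z_in = Z1 || (Z2 + Z3) = 0 + j1016 Ω = 1016∠90.0° Ω.

Z = 0 + j1016 Ω = 1016∠90.0° Ω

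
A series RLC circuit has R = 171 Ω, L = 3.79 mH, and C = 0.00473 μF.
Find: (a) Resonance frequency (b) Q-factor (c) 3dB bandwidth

Step 1 — Resonance: ω₀ = 1/√(LC) = 1/√(0.00379·4.73e-09) = 2.362e+05 rad/s.
Step 2 — f₀ = ω₀/(2π) = 3.759e+04 Hz.
Step 3 — Series Q: Q = ω₀L/R = 2.362e+05·0.00379/171 = 5.235.
Step 4 — Bandwidth: Δω = ω₀/Q = 4.512e+04 rad/s; BW = Δω/(2π) = 7181 Hz.

(a) f₀ = 3.759e+04 Hz  (b) Q = 5.235  (c) BW = 7181 Hz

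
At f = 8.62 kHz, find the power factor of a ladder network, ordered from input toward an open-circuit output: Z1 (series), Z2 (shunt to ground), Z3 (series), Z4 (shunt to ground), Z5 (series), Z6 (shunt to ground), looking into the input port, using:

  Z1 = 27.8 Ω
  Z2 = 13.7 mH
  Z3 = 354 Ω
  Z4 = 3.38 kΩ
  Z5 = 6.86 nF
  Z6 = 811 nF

Step 1 — Angular frequency: ω = 2π·f = 2π·8620 = 5.416e+04 rad/s.
Step 2 — Component impedances:
  Z1: Z = R = 27.8 Ω
  Z2: Z = jωL = j·5.416e+04·0.0137 = 0 + j742 Ω
  Z3: Z = R = 354 Ω
  Z4: Z = R = 3380 Ω
  Z5: Z = 1/(jωC) = -j/(ω·C) = 0 - j2691 Ω
  Z6: Z = 1/(jωC) = -j/(ω·C) = 0 - j22.77 Ω
Step 3 — Ladder network (open output): work backward from the far end, alternating series and parallel combinations. Z_in = 281.5 + j879.2 Ω = 923.2∠72.2° Ω.
Step 4 — Power factor: PF = cos(φ) = Re(Z)/|Z| = 281.5/923.2 = 0.3049.
Step 5 — Type: Im(Z) = 879.2 ⇒ lagging (phase φ = 72.2°).

PF = 0.3049 (lagging, φ = 72.2°)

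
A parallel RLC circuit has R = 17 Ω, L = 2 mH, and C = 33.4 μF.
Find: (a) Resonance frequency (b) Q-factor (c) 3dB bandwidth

Step 1 — Resonance: ω₀ = 1/√(LC) = 1/√(0.002·3.34e-05) = 3869 rad/s.
Step 2 — f₀ = ω₀/(2π) = 615.8 Hz.
Step 3 — Parallel Q: Q = R/(ω₀L) = 17/(3869·0.002) = 2.197.
Step 4 — Bandwidth: Δω = ω₀/Q = 1761 rad/s; BW = Δω/(2π) = 280.3 Hz.

(a) f₀ = 615.8 Hz  (b) Q = 2.197  (c) BW = 280.3 Hz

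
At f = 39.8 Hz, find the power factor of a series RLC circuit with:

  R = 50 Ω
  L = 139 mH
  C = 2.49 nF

Step 1 — Angular frequency: ω = 2π·f = 2π·39.8 = 250.1 rad/s.
Step 2 — Component impedances:
  R: Z = R = 50 Ω
  L: Z = jωL = j·250.1·0.139 = 0 + j34.76 Ω
  C: Z = 1/(jωC) = -j/(ω·C) = 0 - j1.606e+06 Ω
Step 3 — Series combination: Z_total = R + L + C = 50 - j1.606e+06 Ω = 1.606e+06∠-90.0° Ω.
Step 4 — Power factor: PF = cos(φ) = Re(Z)/|Z| = 50/1.606e+06 = 3.113e-05.
Step 5 — Type: Im(Z) = -1.606e+06 ⇒ leading (phase φ = -90.0°).

PF = 3.113e-05 (leading, φ = -90.0°)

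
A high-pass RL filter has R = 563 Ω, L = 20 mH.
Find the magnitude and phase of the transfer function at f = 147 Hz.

Step 1 — Angular frequency: ω = 2π·147 = 923.6 rad/s.
Step 2 — Transfer function: H(jω) = jωL/(R + jωL).
Step 3 — Numerator jωL = j·18.47; denominator R + jωL = 563 + j18.47.
Step 4 — H = 0.001075 + j0.03278.
Step 5 — Magnitude: |H| = 0.03279 (-29.7 dB); phase: φ = 88.1°.

|H| = 0.03279 (-29.7 dB), φ = 88.1°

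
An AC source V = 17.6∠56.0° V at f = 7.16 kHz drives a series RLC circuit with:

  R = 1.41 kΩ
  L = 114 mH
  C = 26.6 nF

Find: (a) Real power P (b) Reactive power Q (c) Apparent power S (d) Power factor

Step 1 — Angular frequency: ω = 2π·f = 2π·7160 = 4.499e+04 rad/s.
Step 2 — Component impedances:
  R: Z = R = 1410 Ω
  L: Z = jωL = j·4.499e+04·0.114 = 0 + j5129 Ω
  C: Z = 1/(jωC) = -j/(ω·C) = 0 - j835.7 Ω
Step 3 — Series combination: Z_total = R + L + C = 1410 + j4293 Ω = 4519∠71.8° Ω.
Step 4 — Source phasor: V = 17.6∠56.0° V = 9.842 + j14.59 V.
Step 5 — Current: I = V / Z = 0.003748 - j0.001062 A = 0.003895∠-15.8° A.
Step 6 — Complex power: S = V·I* = 0.02139 + j0.06513 VA.
Step 7 — Real power: P = Re(S) = 0.02139 W.
Step 8 — Reactive power: Q = Im(S) = 0.06513 VAR.
Step 9 — Apparent power: |S| = 0.06855 VA.
Step 10 — Power factor: PF = P/|S| = 0.312 (lagging).

(a) P = 0.02139 W  (b) Q = 0.06513 VAR  (c) S = 0.06855 VA  (d) PF = 0.312 (lagging)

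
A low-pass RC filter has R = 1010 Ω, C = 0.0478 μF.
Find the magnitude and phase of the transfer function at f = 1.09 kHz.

Step 1 — Angular frequency: ω = 2π·1090 = 6849 rad/s.
Step 2 — Transfer function: H(jω) = 1/(1 + jωRC).
Step 3 — Denominator: 1 + jωRC = 1 + j·6849·1010·4.78e-08 = 1 + j0.3306.
Step 4 — H = 0.9015 - j0.2981.
Step 5 — Magnitude: |H| = 0.9494 (-0.5 dB); phase: φ = -18.3°.

|H| = 0.9494 (-0.5 dB), φ = -18.3°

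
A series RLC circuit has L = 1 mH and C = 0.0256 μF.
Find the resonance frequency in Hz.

Step 1 — Resonance condition Im(Z)=0 gives ω₀ = 1/√(LC).
Step 2 — ω₀ = 1/√(0.001·2.56e-08) = 1.976e+05 rad/s.
Step 3 — f₀ = ω₀/(2π) = 3.146e+04 Hz.

f₀ = 3.146e+04 Hz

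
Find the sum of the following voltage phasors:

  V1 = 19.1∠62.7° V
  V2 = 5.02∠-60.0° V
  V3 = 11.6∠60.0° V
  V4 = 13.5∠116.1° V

Step 1 — Convert each phasor to rectangular form:
  V1 = 19.1·(cos(62.7°) + j·sin(62.7°)) = 8.76 + j16.97 V
  V2 = 5.02·(cos(-60.0°) + j·sin(-60.0°)) = 2.51 - j4.347 V
  V3 = 11.6·(cos(60.0°) + j·sin(60.0°)) = 5.8 + j10.05 V
  V4 = 13.5·(cos(116.1°) + j·sin(116.1°)) = -5.939 + j12.12 V
Step 2 — Sum components: V_total = 11.13 + j34.79 V.
Step 3 — Convert to polar: |V_total| = 36.53 V, ∠V_total = 72.3°.

V_total = 36.53∠72.3° V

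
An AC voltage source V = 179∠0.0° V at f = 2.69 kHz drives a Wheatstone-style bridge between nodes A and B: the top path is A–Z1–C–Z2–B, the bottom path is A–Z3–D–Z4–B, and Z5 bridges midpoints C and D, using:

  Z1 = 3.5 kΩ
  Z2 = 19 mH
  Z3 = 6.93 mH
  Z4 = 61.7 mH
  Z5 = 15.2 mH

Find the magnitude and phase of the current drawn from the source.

Step 1 — Angular frequency: ω = 2π·f = 2π·2690 = 1.69e+04 rad/s.
Step 2 — Component impedances:
  Z1: Z = R = 3500 Ω
  Z2: Z = jωL = j·1.69e+04·0.019 = 0 + j321.1 Ω
  Z3: Z = jωL = j·1.69e+04·0.00693 = 0 + j117.1 Ω
  Z4: Z = jωL = j·1.69e+04·0.0617 = 0 + j1043 Ω
  Z5: Z = jωL = j·1.69e+04·0.0152 = 0 + j256.9 Ω
Step 3 — Bridge requires nodal analysis (the Z5 bridge couples midpoints C and D, so the two paths cannot be reduced to a simple series/parallel combination). Setting node B to ground and injecting 1 A at node A, the 3-node admittance system at A, C, D solves to V_A = Z_AB = 22.58 + j486.9 Ω = 487.4∠87.3° Ω.
Step 4 — Source phasor: V = 179∠0.0° V = 179 V.
Step 5 — Ohm's law: I = V / Z_total = (179) / (22.58 + j486.9) = 0.01702 - j0.3669 A.
Step 6 — Convert to polar: |I| = 0.3673 A, ∠I = -87.3°.

I = 0.3673∠-87.3° A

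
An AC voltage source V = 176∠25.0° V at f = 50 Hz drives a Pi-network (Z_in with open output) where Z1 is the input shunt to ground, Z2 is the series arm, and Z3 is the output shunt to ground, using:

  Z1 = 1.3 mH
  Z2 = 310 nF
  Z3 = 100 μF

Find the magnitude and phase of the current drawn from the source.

Step 1 — Angular frequency: ω = 2π·f = 2π·50 = 314.2 rad/s.
Step 2 — Component impedances:
  Z1: Z = jωL = j·314.2·0.0013 = 0 + j0.4084 Ω
  Z2: Z = 1/(jωC) = -j/(ω·C) = 0 - j1.027e+04 Ω
  Z3: Z = 1/(jωC) = -j/(ω·C) = 0 - j31.83 Ω
Step 3 — With open output, the series arm Z2 and the output shunt Z3 appear in series to ground: Z2 + Z3 = 0 - j1.03e+04 Ω.
Step 4 — Parallel with input shunt Z1: Z_in = Z1 || (Z2 + Z3) = 0 + j0.4084 Ω = 0.4084∠90.0° Ω.
Step 5 — Source phasor: V = 176∠25.0° V = 159.5 + j74.38 V.
Step 6 — Ohm's law: I = V / Z_total = (159.5 + j74.38) / (0 + j0.4084) = 182.1 - j390.6 A.
Step 7 — Convert to polar: |I| = 430.9 A, ∠I = -65.0°.

I = 430.9∠-65.0° A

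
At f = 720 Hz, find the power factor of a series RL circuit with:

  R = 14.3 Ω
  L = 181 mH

Step 1 — Angular frequency: ω = 2π·f = 2π·720 = 4524 rad/s.
Step 2 — Component impedances:
  R: Z = R = 14.3 Ω
  L: Z = jωL = j·4524·0.181 = 0 + j818.8 Ω
Step 3 — Series combination: Z_total = R + L = 14.3 + j818.8 Ω = 818.9∠89.0° Ω.
Step 4 — Power factor: PF = cos(φ) = Re(Z)/|Z| = 14.3/818.9 = 0.01746.
Step 5 — Type: Im(Z) = 818.8 ⇒ lagging (phase φ = 89.0°).

PF = 0.01746 (lagging, φ = 89.0°)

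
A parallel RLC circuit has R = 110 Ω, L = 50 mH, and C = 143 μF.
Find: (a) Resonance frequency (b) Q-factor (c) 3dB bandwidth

Step 1 — Resonance: ω₀ = 1/√(LC) = 1/√(0.05·0.000143) = 374 rad/s.
Step 2 — f₀ = ω₀/(2π) = 59.52 Hz.
Step 3 — Parallel Q: Q = R/(ω₀L) = 110/(374·0.05) = 5.883.
Step 4 — Bandwidth: Δω = ω₀/Q = 63.57 rad/s; BW = Δω/(2π) = 10.12 Hz.

(a) f₀ = 59.52 Hz  (b) Q = 5.883  (c) BW = 10.12 Hz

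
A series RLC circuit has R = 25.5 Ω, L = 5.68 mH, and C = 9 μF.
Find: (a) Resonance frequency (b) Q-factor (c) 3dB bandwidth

Step 1 — Resonance: ω₀ = 1/√(LC) = 1/√(0.00568·9e-06) = 4423 rad/s.
Step 2 — f₀ = ω₀/(2π) = 703.9 Hz.
Step 3 — Series Q: Q = ω₀L/R = 4423·0.00568/25.5 = 0.9852.
Step 4 — Bandwidth: Δω = ω₀/Q = 4489 rad/s; BW = Δω/(2π) = 714.5 Hz.

(a) f₀ = 703.9 Hz  (b) Q = 0.9852  (c) BW = 714.5 Hz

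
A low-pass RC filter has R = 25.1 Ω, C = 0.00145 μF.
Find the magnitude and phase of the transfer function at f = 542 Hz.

Step 1 — Angular frequency: ω = 2π·542 = 3405 rad/s.
Step 2 — Transfer function: H(jω) = 1/(1 + jωRC).
Step 3 — Denominator: 1 + jωRC = 1 + j·3405·25.1·1.45e-09 = 1 + j0.0001239.
Step 4 — H = 1 - j0.0001239.
Step 5 — Magnitude: |H| = 1 (-0.0 dB); phase: φ = -0.0°.

|H| = 1 (-0.0 dB), φ = -0.0°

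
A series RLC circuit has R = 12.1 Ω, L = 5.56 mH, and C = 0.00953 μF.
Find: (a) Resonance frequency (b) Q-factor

Step 1 — Resonance condition Im(Z)=0 gives ω₀ = 1/√(LC).
Step 2 — ω₀ = 1/√(0.00556·9.53e-09) = 1.374e+05 rad/s.
Step 3 — f₀ = ω₀/(2π) = 2.186e+04 Hz.
Step 4 — Series Q: Q = ω₀L/R = 1.374e+05·0.00556/12.1 = 63.13.

(a) f₀ = 2.186e+04 Hz  (b) Q = 63.13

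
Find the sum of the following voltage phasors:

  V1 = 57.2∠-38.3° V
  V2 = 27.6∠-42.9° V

Step 1 — Convert each phasor to rectangular form:
  V1 = 57.2·(cos(-38.3°) + j·sin(-38.3°)) = 44.89 - j35.45 V
  V2 = 27.6·(cos(-42.9°) + j·sin(-42.9°)) = 20.22 - j18.79 V
Step 2 — Sum components: V_total = 65.11 - j54.24 V.
Step 3 — Convert to polar: |V_total| = 84.74 V, ∠V_total = -39.8°.

V_total = 84.74∠-39.8° V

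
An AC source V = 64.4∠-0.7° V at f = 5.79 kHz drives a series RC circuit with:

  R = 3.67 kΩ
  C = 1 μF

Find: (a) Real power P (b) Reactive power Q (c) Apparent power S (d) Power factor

Step 1 — Angular frequency: ω = 2π·f = 2π·5790 = 3.638e+04 rad/s.
Step 2 — Component impedances:
  R: Z = R = 3670 Ω
  C: Z = 1/(jωC) = -j/(ω·C) = 0 - j27.49 Ω
Step 3 — Series combination: Z_total = R + C = 3670 - j27.49 Ω = 3670∠-0.4° Ω.
Step 4 — Source phasor: V = 64.4∠-0.7° V = 64.4 - j0.7868 V.
Step 5 — Current: I = V / Z = 0.01755 - j8.295e-05 A = 0.01755∠-0.3° A.
Step 6 — Complex power: S = V·I* = 1.13 - j0.008464 VA.
Step 7 — Real power: P = Re(S) = 1.13 W.
Step 8 — Reactive power: Q = Im(S) = -0.008464 VAR.
Step 9 — Apparent power: |S| = 1.13 VA.
Step 10 — Power factor: PF = P/|S| = 1 (leading).

(a) P = 1.13 W  (b) Q = -0.008464 VAR  (c) S = 1.13 VA  (d) PF = 1 (leading)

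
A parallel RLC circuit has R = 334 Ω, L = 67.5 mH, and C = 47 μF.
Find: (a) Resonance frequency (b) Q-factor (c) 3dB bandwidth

Step 1 — Resonance: ω₀ = 1/√(LC) = 1/√(0.0675·4.7e-05) = 561.4 rad/s.
Step 2 — f₀ = ω₀/(2π) = 89.36 Hz.
Step 3 — Parallel Q: Q = R/(ω₀L) = 334/(561.4·0.0675) = 8.813.
Step 4 — Bandwidth: Δω = ω₀/Q = 63.7 rad/s; BW = Δω/(2π) = 10.14 Hz.

(a) f₀ = 89.36 Hz  (b) Q = 8.813  (c) BW = 10.14 Hz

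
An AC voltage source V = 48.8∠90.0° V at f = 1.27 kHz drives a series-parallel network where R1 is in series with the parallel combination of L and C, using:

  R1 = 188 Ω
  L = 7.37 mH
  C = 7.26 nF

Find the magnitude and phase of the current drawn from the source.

Step 1 — Angular frequency: ω = 2π·f = 2π·1270 = 7980 rad/s.
Step 2 — Component impedances:
  R1: Z = R = 188 Ω
  L: Z = jωL = j·7980·0.00737 = 0 + j58.81 Ω
  C: Z = 1/(jωC) = -j/(ω·C) = 0 - j1.726e+04 Ω
Step 3 — Parallel branch: L || C = 1/(1/L + 1/C) = 0 + j59.01 Ω.
Step 4 — Series with R1: Z_total = R1 + (L || C) = 188 + j59.01 Ω = 197∠17.4° Ω.
Step 5 — Source phasor: V = 48.8∠90.0° V = 0 + j48.8 V.
Step 6 — Ohm's law: I = V / Z_total = (0 + j48.8) / (188 + j59.01) = 0.07417 + j0.2363 A.
Step 7 — Convert to polar: |I| = 0.2477 A, ∠I = 72.6°.

I = 0.2477∠72.6° A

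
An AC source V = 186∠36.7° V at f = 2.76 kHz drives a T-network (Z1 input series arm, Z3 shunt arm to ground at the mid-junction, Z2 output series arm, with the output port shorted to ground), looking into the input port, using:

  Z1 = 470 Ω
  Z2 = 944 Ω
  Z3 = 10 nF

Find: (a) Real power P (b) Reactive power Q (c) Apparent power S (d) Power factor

Step 1 — Angular frequency: ω = 2π·f = 2π·2760 = 1.734e+04 rad/s.
Step 2 — Component impedances:
  Z1: Z = R = 470 Ω
  Z2: Z = R = 944 Ω
  Z3: Z = 1/(jωC) = -j/(ω·C) = 0 - j5766 Ω
Step 3 — With the output port shorted to ground, the output series arm Z2 runs from the junction to ground; the shunt arm Z3 also runs from the junction to ground. They appear in parallel: Z3 || Z2 = 919.4 - j150.5 Ω.
Step 4 — Series with input arm Z1: Z_in = Z1 + (Z3 || Z2) = 1389 - j150.5 Ω = 1397∠-6.2° Ω.
Step 5 — Source phasor: V = 186∠36.7° V = 149.1 + j111.2 V.
Step 6 — Current: I = V / Z = 0.09753 + j0.09057 A = 0.1331∠42.9° A.
Step 7 — Complex power: S = V·I* = 24.61 - j2.666 VA.
Step 8 — Real power: P = Re(S) = 24.61 W.
Step 9 — Reactive power: Q = Im(S) = -2.666 VAR.
Step 10 — Apparent power: |S| = 24.76 VA.
Step 11 — Power factor: PF = P/|S| = 0.9942 (leading).

(a) P = 24.61 W  (b) Q = -2.666 VAR  (c) S = 24.76 VA  (d) PF = 0.9942 (leading)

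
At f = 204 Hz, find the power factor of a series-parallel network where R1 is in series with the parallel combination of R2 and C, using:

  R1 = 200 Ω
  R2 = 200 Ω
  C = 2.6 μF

Step 1 — Angular frequency: ω = 2π·f = 2π·204 = 1282 rad/s.
Step 2 — Component impedances:
  R1: Z = R = 200 Ω
  R2: Z = R = 200 Ω
  C: Z = 1/(jωC) = -j/(ω·C) = 0 - j300.1 Ω
Step 3 — Parallel branch: R2 || C = 1/(1/R2 + 1/C) = 138.5 - j92.3 Ω.
Step 4 — Series with R1: Z_total = R1 + (R2 || C) = 338.5 - j92.3 Ω = 350.8∠-15.3° Ω.
Step 5 — Power factor: PF = cos(φ) = Re(Z)/|Z| = 338.48/350.84 = 0.9648.
Step 6 — Type: Im(Z) = -92.3 ⇒ leading (phase φ = -15.3°).

PF = 0.9648 (leading, φ = -15.3°)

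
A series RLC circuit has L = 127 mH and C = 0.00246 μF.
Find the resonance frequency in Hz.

Step 1 — Resonance condition Im(Z)=0 gives ω₀ = 1/√(LC).
Step 2 — ω₀ = 1/√(0.127·2.46e-09) = 5.658e+04 rad/s.
Step 3 — f₀ = ω₀/(2π) = 9004 Hz.

f₀ = 9004 Hz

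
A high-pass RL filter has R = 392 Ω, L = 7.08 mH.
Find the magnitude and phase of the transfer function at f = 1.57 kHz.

Step 1 — Angular frequency: ω = 2π·1570 = 9865 rad/s.
Step 2 — Transfer function: H(jω) = jωL/(R + jωL).
Step 3 — Numerator jωL = j·69.84; denominator R + jωL = 392 + j69.84.
Step 4 — H = 0.03077 + j0.1727.
Step 5 — Magnitude: |H| = 0.1754 (-15.1 dB); phase: φ = 79.9°.

|H| = 0.1754 (-15.1 dB), φ = 79.9°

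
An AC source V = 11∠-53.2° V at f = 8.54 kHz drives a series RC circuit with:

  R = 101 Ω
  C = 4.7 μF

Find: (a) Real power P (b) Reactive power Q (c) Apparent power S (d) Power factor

Step 1 — Angular frequency: ω = 2π·f = 2π·8540 = 5.366e+04 rad/s.
Step 2 — Component impedances:
  R: Z = R = 101 Ω
  C: Z = 1/(jωC) = -j/(ω·C) = 0 - j3.965 Ω
Step 3 — Series combination: Z_total = R + C = 101 - j3.965 Ω = 101.1∠-2.2° Ω.
Step 4 — Source phasor: V = 11∠-53.2° V = 6.589 - j8.808 V.
Step 5 — Current: I = V / Z = 0.06856 - j0.08452 A = 0.1088∠-51.0° A.
Step 6 — Complex power: S = V·I* = 1.196 - j0.04696 VA.
Step 7 — Real power: P = Re(S) = 1.196 W.
Step 8 — Reactive power: Q = Im(S) = -0.04696 VAR.
Step 9 — Apparent power: |S| = 1.197 VA.
Step 10 — Power factor: PF = P/|S| = 0.9992 (leading).

(a) P = 1.196 W  (b) Q = -0.04696 VAR  (c) S = 1.197 VA  (d) PF = 0.9992 (leading)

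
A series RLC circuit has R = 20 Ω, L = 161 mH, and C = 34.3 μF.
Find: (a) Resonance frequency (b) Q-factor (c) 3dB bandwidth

Step 1 — Resonance: ω₀ = 1/√(LC) = 1/√(0.161·3.43e-05) = 425.5 rad/s.
Step 2 — f₀ = ω₀/(2π) = 67.73 Hz.
Step 3 — Series Q: Q = ω₀L/R = 425.5·0.161/20 = 3.426.
Step 4 — Bandwidth: Δω = ω₀/Q = 124.2 rad/s; BW = Δω/(2π) = 19.77 Hz.

(a) f₀ = 67.73 Hz  (b) Q = 3.426  (c) BW = 19.77 Hz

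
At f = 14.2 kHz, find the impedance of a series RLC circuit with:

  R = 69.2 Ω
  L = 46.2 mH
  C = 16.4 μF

Step 1 — Angular frequency: ω = 2π·f = 2π·1.42e+04 = 8.922e+04 rad/s.
Step 2 — Component impedances:
  R: Z = R = 69.2 Ω
  L: Z = jωL = j·8.922e+04·0.0462 = 0 + j4122 Ω
  C: Z = 1/(jωC) = -j/(ω·C) = 0 - j0.6834 Ω
Step 3 — Series combination: Z_total = R + L + C = 69.2 + j4121 Ω = 4122∠89.0° Ω.

Z = 69.2 + j4121 Ω = 4122∠89.0° Ω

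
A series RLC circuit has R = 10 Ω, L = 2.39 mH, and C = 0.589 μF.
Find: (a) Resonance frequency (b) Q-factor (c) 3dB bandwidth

Step 1 — Resonance: ω₀ = 1/√(LC) = 1/√(0.00239·5.89e-07) = 2.665e+04 rad/s.
Step 2 — f₀ = ω₀/(2π) = 4242 Hz.
Step 3 — Series Q: Q = ω₀L/R = 2.665e+04·0.00239/10 = 6.37.
Step 4 — Bandwidth: Δω = ω₀/Q = 4184 rad/s; BW = Δω/(2π) = 665.9 Hz.

(a) f₀ = 4242 Hz  (b) Q = 6.37  (c) BW = 665.9 Hz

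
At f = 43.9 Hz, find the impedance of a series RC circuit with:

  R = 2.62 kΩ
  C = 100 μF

Step 1 — Angular frequency: ω = 2π·f = 2π·43.9 = 275.8 rad/s.
Step 2 — Component impedances:
  R: Z = R = 2620 Ω
  C: Z = 1/(jωC) = -j/(ω·C) = 0 - j36.25 Ω
Step 3 — Series combination: Z_total = R + C = 2620 - j36.25 Ω = 2620∠-0.8° Ω.

Z = 2620 - j36.25 Ω = 2620∠-0.8° Ω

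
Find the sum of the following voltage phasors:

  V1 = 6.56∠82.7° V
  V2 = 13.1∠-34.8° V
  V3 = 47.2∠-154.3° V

Step 1 — Convert each phasor to rectangular form:
  V1 = 6.56·(cos(82.7°) + j·sin(82.7°)) = 0.8335 + j6.507 V
  V2 = 13.1·(cos(-34.8°) + j·sin(-34.8°)) = 10.76 - j7.476 V
  V3 = 47.2·(cos(-154.3°) + j·sin(-154.3°)) = -42.53 - j20.47 V
Step 2 — Sum components: V_total = -30.94 - j21.44 V.
Step 3 — Convert to polar: |V_total| = 37.64 V, ∠V_total = -145.3°.

V_total = 37.64∠-145.3° V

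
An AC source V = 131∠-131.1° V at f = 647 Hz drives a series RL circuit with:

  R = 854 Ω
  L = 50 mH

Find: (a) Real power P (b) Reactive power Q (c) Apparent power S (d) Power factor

Step 1 — Angular frequency: ω = 2π·f = 2π·647 = 4065 rad/s.
Step 2 — Component impedances:
  R: Z = R = 854 Ω
  L: Z = jωL = j·4065·0.05 = 0 + j203.3 Ω
Step 3 — Series combination: Z_total = R + L = 854 + j203.3 Ω = 877.9∠13.4° Ω.
Step 4 — Source phasor: V = 131∠-131.1° V = -86.12 - j98.72 V.
Step 5 — Current: I = V / Z = -0.1215 - j0.08668 A = 0.1492∠-144.5° A.
Step 6 — Complex power: S = V·I* = 19.02 + j4.526 VA.
Step 7 — Real power: P = Re(S) = 19.02 W.
Step 8 — Reactive power: Q = Im(S) = 4.526 VAR.
Step 9 — Apparent power: |S| = 19.55 VA.
Step 10 — Power factor: PF = P/|S| = 0.9728 (lagging).

(a) P = 19.02 W  (b) Q = 4.526 VAR  (c) S = 19.55 VA  (d) PF = 0.9728 (lagging)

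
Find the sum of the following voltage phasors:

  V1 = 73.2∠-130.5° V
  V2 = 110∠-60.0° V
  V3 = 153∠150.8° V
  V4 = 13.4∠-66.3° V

Step 1 — Convert each phasor to rectangular form:
  V1 = 73.2·(cos(-130.5°) + j·sin(-130.5°)) = -47.54 - j55.66 V
  V2 = 110·(cos(-60.0°) + j·sin(-60.0°)) = 55 - j95.26 V
  V3 = 153·(cos(150.8°) + j·sin(150.8°)) = -133.6 + j74.64 V
  V4 = 13.4·(cos(-66.3°) + j·sin(-66.3°)) = 5.386 - j12.27 V
Step 2 — Sum components: V_total = -120.7 - j88.55 V.
Step 3 — Convert to polar: |V_total| = 149.7 V, ∠V_total = -143.7°.

V_total = 149.7∠-143.7° V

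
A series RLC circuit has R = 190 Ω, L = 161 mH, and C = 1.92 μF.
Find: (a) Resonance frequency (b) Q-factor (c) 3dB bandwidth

Step 1 — Resonance condition Im(Z)=0 gives ω₀ = 1/√(LC).
Step 2 — ω₀ = 1/√(0.161·1.92e-06) = 1799 rad/s.
Step 3 — f₀ = ω₀/(2π) = 286.3 Hz.
Step 4 — Series Q: Q = ω₀L/R = 1799·0.161/190 = 1.524.
Step 5 — 3dB bandwidth: Δω = ω₀/Q = 1180 rad/s; BW = Δω/(2π) = 187.8 Hz.

(a) f₀ = 286.3 Hz  (b) Q = 1.524  (c) BW = 187.8 Hz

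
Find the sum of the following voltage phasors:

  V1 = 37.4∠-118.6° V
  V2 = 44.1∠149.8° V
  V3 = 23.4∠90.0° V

Step 1 — Convert each phasor to rectangular form:
  V1 = 37.4·(cos(-118.6°) + j·sin(-118.6°)) = -17.9 - j32.84 V
  V2 = 44.1·(cos(149.8°) + j·sin(149.8°)) = -38.11 + j22.18 V
  V3 = 23.4·(cos(90.0°) + j·sin(90.0°)) = 0 + j23.4 V
Step 2 — Sum components: V_total = -56.02 + j12.75 V.
Step 3 — Convert to polar: |V_total| = 57.45 V, ∠V_total = 167.2°.

V_total = 57.45∠167.2° V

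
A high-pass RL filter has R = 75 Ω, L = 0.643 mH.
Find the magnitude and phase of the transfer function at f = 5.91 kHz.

Step 1 — Angular frequency: ω = 2π·5910 = 3.713e+04 rad/s.
Step 2 — Transfer function: H(jω) = jωL/(R + jωL).
Step 3 — Numerator jωL = j·23.88; denominator R + jωL = 75 + j23.88.
Step 4 — H = 0.09203 + j0.2891.
Step 5 — Magnitude: |H| = 0.3034 (-10.4 dB); phase: φ = 72.3°.

|H| = 0.3034 (-10.4 dB), φ = 72.3°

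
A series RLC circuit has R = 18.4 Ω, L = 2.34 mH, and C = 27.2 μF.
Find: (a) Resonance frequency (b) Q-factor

Step 1 — Resonance condition Im(Z)=0 gives ω₀ = 1/√(LC).
Step 2 — ω₀ = 1/√(0.00234·2.72e-05) = 3964 rad/s.
Step 3 — f₀ = ω₀/(2π) = 630.9 Hz.
Step 4 — Series Q: Q = ω₀L/R = 3964·0.00234/18.4 = 0.5041.

(a) f₀ = 630.9 Hz  (b) Q = 0.5041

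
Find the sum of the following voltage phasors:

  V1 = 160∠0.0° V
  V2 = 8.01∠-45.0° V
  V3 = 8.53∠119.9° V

Step 1 — Convert each phasor to rectangular form:
  V1 = 160·(cos(0.0°) + j·sin(0.0°)) = 160 V
  V2 = 8.01·(cos(-45.0°) + j·sin(-45.0°)) = 5.664 - j5.664 V
  V3 = 8.53·(cos(119.9°) + j·sin(119.9°)) = -4.252 + j7.395 V
Step 2 — Sum components: V_total = 161.4 + j1.731 V.
Step 3 — Convert to polar: |V_total| = 161.4 V, ∠V_total = 0.6°.

V_total = 161.4∠0.6° V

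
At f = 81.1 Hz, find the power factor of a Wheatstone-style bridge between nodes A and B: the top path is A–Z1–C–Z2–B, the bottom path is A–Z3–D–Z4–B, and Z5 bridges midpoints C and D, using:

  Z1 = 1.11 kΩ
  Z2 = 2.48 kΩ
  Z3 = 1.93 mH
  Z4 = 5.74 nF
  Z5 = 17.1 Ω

Step 1 — Angular frequency: ω = 2π·f = 2π·81.1 = 509.6 rad/s.
Step 2 — Component impedances:
  Z1: Z = R = 1110 Ω
  Z2: Z = R = 2480 Ω
  Z3: Z = jωL = j·509.6·0.00193 = 0 + j0.9835 Ω
  Z4: Z = 1/(jωC) = -j/(ω·C) = 0 - j3.419e+05 Ω
  Z5: Z = R = 17.1 Ω
Step 3 — Bridge requires nodal analysis (the Z5 bridge couples midpoints C and D, so the two paths cannot be reduced to a simple series/parallel combination). Setting node B to ground and injecting 1 A at node A, the 3-node admittance system at A, C, D solves to V_A = Z_AB = 2497 - j17.28 Ω = 2497∠-0.4° Ω.
Step 4 — Power factor: PF = cos(φ) = Re(Z)/|Z| = 2497/2497 = 1.
Step 5 — Type: Im(Z) = -17.28 ⇒ leading (phase φ = -0.4°).

PF = 1 (leading, φ = -0.4°)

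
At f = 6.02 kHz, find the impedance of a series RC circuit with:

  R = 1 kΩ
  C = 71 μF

Step 1 — Angular frequency: ω = 2π·f = 2π·6020 = 3.782e+04 rad/s.
Step 2 — Component impedances:
  R: Z = R = 1000 Ω
  C: Z = 1/(jωC) = -j/(ω·C) = 0 - j0.3724 Ω
Step 3 — Series combination: Z_total = R + C = 1000 - j0.3724 Ω = 1000∠-0.0° Ω.

Z = 1000 - j0.3724 Ω = 1000∠-0.0° Ω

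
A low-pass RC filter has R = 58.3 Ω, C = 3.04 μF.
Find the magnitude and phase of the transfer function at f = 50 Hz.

Step 1 — Angular frequency: ω = 2π·50 = 314.2 rad/s.
Step 2 — Transfer function: H(jω) = 1/(1 + jωRC).
Step 3 — Denominator: 1 + jωRC = 1 + j·314.2·58.3·3.04e-06 = 1 + j0.05568.
Step 4 — H = 0.9969 - j0.05551.
Step 5 — Magnitude: |H| = 0.9985 (-0.0 dB); phase: φ = -3.2°.

|H| = 0.9985 (-0.0 dB), φ = -3.2°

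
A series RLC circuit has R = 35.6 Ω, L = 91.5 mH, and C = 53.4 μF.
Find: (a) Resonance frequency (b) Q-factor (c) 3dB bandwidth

Step 1 — Resonance condition Im(Z)=0 gives ω₀ = 1/√(LC).
Step 2 — ω₀ = 1/√(0.0915·5.34e-05) = 452.4 rad/s.
Step 3 — f₀ = ω₀/(2π) = 72 Hz.
Step 4 — Series Q: Q = ω₀L/R = 452.4·0.0915/35.6 = 1.163.
Step 5 — 3dB bandwidth: Δω = ω₀/Q = 389.1 rad/s; BW = Δω/(2π) = 61.92 Hz.

(a) f₀ = 72 Hz  (b) Q = 1.163  (c) BW = 61.92 Hz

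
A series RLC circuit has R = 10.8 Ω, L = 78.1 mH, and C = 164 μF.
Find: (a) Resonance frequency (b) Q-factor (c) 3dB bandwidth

Step 1 — Resonance: ω₀ = 1/√(LC) = 1/√(0.0781·0.000164) = 279.4 rad/s.
Step 2 — f₀ = ω₀/(2π) = 44.47 Hz.
Step 3 — Series Q: Q = ω₀L/R = 279.4·0.0781/10.8 = 2.021.
Step 4 — Bandwidth: Δω = ω₀/Q = 138.3 rad/s; BW = Δω/(2π) = 22.01 Hz.

(a) f₀ = 44.47 Hz  (b) Q = 2.021  (c) BW = 22.01 Hz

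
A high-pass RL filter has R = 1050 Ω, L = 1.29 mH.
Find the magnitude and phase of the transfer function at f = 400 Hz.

Step 1 — Angular frequency: ω = 2π·400 = 2513 rad/s.
Step 2 — Transfer function: H(jω) = jωL/(R + jωL).
Step 3 — Numerator jωL = j·3.242; denominator R + jωL = 1050 + j3.242.
Step 4 — H = 9.534e-06 + j0.003088.
Step 5 — Magnitude: |H| = 0.003088 (-50.2 dB); phase: φ = 89.8°.

|H| = 0.003088 (-50.2 dB), φ = 89.8°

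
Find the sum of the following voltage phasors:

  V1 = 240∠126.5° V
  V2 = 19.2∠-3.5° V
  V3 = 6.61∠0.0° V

Step 1 — Convert each phasor to rectangular form:
  V1 = 240·(cos(126.5°) + j·sin(126.5°)) = -142.8 + j192.9 V
  V2 = 19.2·(cos(-3.5°) + j·sin(-3.5°)) = 19.16 - j1.172 V
  V3 = 6.61·(cos(0.0°) + j·sin(0.0°)) = 6.61 V
Step 2 — Sum components: V_total = -117 + j191.8 V.
Step 3 — Convert to polar: |V_total| = 224.6 V, ∠V_total = 121.4°.

V_total = 224.6∠121.4° V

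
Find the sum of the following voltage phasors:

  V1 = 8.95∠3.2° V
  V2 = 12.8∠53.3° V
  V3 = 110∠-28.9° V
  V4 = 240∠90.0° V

Step 1 — Convert each phasor to rectangular form:
  V1 = 8.95·(cos(3.2°) + j·sin(3.2°)) = 8.936 + j0.4996 V
  V2 = 12.8·(cos(53.3°) + j·sin(53.3°)) = 7.65 + j10.26 V
  V3 = 110·(cos(-28.9°) + j·sin(-28.9°)) = 96.3 - j53.16 V
  V4 = 240·(cos(90.0°) + j·sin(90.0°)) = 0 + j240 V
Step 2 — Sum components: V_total = 112.9 + j197.6 V.
Step 3 — Convert to polar: |V_total| = 227.6 V, ∠V_total = 60.3°.

V_total = 227.6∠60.3° V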